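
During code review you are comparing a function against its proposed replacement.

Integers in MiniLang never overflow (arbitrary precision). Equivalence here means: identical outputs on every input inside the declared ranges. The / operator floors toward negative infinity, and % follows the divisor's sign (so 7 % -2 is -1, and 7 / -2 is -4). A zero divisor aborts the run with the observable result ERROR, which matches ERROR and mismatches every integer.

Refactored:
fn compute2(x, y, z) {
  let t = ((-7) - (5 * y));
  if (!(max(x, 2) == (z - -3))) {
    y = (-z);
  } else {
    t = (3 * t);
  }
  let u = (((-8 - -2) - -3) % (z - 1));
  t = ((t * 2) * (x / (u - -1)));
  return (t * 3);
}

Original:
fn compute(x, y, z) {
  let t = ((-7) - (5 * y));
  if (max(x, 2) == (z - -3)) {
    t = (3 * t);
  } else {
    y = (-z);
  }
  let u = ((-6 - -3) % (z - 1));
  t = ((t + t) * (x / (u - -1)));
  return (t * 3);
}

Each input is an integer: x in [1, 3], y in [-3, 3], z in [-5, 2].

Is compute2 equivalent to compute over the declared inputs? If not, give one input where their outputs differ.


This is a faithful refactor — boolean connective usage differs; also constant usage differs; also arithmetic usage differs, but the computed results match everywhere.
One worked example (x=2, y=-1, z=1) — compute: t := -2 | (max(x, 2) == (z - -3)): false | y := -1 | divide-by-zero, output ERROR; compute2: t := -2 | (!(max(x, 2) == (z - -3))): true | y := -1 | divide-by-zero, output ERROR; agreement on ERROR.
Every one of the 168 inputs gives matching results.
verdict: equivalent


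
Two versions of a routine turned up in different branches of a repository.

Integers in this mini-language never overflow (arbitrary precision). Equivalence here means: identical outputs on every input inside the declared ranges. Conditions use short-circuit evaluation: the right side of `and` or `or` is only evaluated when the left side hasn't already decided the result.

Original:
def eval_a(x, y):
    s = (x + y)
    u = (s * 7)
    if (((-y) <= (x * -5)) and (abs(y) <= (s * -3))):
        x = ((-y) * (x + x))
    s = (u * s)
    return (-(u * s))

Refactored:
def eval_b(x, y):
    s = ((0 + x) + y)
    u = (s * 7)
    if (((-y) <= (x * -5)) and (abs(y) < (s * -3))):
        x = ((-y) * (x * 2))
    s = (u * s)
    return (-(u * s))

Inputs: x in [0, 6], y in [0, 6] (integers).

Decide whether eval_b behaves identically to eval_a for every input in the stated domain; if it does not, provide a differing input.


Equivalent. Although `(abs(y) <= (s * -3))` became `(abs(y) < (s * -3))`, no input in the stated domain can expose it.
Across all 49 domain points the two functions coincide.
Tracing x=0, y=3: eval_a: s := 3 | u := 21 | (((-y) <= (x * -5)) and (abs(y) <= (s * -3))): false | s := 63 | result -1323 | eval_b: s := 3 | u := 21 | (((-y) <= (x * -5)) and (abs(y) < (s * -3))): false | s := 63 | result -1323 — matching result -1323.
verdict: equivalent


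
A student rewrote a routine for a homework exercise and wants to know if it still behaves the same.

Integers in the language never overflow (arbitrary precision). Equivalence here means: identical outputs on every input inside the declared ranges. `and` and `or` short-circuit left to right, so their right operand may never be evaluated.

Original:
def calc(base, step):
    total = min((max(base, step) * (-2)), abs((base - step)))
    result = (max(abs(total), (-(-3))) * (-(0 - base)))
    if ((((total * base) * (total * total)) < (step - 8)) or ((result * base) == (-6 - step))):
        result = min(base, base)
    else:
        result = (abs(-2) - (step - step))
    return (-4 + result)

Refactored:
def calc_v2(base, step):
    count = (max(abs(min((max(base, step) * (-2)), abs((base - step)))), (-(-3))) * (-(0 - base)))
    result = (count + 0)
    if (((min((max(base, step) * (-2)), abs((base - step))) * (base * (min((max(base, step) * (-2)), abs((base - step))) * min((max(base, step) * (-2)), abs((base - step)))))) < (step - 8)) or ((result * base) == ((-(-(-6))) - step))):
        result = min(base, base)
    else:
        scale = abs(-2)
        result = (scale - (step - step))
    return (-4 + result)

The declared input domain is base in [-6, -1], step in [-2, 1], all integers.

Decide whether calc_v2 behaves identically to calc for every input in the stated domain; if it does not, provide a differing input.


This is a faithful refactor — arithmetic usage differs, local variable names differ, statement counts differ, constant usage differs, min/max/abs usage differs, but the computed results match everywhere.
Tracing base=-6, step=0: calc: total becomes 0; next result becomes -18; next ((((total * base) * (total * total)) < (step - 8)) or ((result * base) == (-6 - step))) evaluates to false; next result becomes 2; next final value -2 | calc_v2: count becomes -18; next result becomes -18; next (((min((max(base, step) * (-2)), abs((base - step))) * (base * (min((max(base, step) * (-2)), abs((base - step))) * min((max(base, step) * (-2)), abs((base - step)))))) < (step - 8)) or ((result * base) == ((-(-(-6))) - step))) evaluates to false; next scale becomes 2; next result becomes 2; next final value -2 — matching result -2.
Sweeping the whole domain (24 inputs) finds no disagreement.
verdict: equivalent


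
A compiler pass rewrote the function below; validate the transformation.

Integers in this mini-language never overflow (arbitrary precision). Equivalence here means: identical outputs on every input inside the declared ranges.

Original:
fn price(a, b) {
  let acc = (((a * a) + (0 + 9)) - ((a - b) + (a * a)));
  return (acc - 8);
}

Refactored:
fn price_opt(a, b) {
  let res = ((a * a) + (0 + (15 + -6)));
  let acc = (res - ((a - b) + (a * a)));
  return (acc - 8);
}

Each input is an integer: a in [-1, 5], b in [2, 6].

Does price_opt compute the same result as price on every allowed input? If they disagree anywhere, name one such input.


Side by side, the visible changes include: constant usage differs; and arithmetic usage differs; and local variable names differ; and statement counts differ.
Spot check at a=-1, b=4 — price: acc := 14 | result 6. price_opt: res := 10 | acc := 14 | result 6. Both give 6.
Sweeping the whole domain (35 inputs) finds no disagreement.
verdict: equivalent


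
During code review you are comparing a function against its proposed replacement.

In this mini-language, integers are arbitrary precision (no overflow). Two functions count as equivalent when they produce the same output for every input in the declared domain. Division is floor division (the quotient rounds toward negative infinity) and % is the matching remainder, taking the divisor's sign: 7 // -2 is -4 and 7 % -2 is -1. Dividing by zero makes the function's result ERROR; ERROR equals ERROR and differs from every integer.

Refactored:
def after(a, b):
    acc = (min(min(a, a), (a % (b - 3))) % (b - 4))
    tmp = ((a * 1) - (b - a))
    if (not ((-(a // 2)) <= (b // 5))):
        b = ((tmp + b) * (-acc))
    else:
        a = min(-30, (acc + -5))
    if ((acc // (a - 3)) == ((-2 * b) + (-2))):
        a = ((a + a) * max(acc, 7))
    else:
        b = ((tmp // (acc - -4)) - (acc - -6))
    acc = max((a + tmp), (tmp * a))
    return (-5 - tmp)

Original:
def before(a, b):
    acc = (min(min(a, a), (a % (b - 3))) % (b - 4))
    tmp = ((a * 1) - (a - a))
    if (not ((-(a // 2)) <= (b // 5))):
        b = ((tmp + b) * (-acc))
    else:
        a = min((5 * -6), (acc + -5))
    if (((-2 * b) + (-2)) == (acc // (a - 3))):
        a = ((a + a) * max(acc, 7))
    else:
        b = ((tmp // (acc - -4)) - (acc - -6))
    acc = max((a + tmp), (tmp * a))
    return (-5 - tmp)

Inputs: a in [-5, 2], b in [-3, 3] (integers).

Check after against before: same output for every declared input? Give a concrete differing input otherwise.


The rewrite breaks on a=-5, b=-3, where the results are 0 and 2.
before: acc=-5, then tmp=-5, then (not ((-(a // 2)) <= (b // 5))) is true, then b=-40, then (((-2 * b) + (-2)) == (acc // (a - 3))) is false, then b=4, then acc=25, then returns 0
after: acc=-5, then tmp=-7, then (not ((-(a // 2)) <= (b // 5))) is true, then b=-50, then ((acc // (a - 3)) == ((-2 * b) + (-2))) is false, then b=6, then acc=35, then returns 2
verdict: not equivalent; witness: a=-5, b=-3


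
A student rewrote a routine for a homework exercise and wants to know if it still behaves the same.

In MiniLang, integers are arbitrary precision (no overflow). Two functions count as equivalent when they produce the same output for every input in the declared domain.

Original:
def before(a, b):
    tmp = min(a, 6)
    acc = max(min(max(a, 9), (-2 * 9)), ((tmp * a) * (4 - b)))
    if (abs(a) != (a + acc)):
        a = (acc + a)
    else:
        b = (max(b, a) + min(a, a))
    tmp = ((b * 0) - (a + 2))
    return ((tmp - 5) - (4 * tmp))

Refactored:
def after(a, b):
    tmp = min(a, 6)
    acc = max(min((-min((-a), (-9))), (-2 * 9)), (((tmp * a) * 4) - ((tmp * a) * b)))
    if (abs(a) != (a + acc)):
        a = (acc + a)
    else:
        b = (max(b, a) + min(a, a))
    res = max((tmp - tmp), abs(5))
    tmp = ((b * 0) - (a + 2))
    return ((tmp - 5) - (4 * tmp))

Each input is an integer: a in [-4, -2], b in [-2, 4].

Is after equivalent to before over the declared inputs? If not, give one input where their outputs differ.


Equivalent — the differences include arithmetic usage differs; also constant usage differs; also min/max/abs usage differs; also statement counts differ; also local variable names differ, yet no declared input distinguishes the two.
As a probe, take a=-3, b=4: before runs tmp becomes -3; next acc becomes 0; next (abs(a) != (a + acc)) evaluates to true; next a becomes -3; next tmp becomes 1; next final value -8; after runs tmp becomes -3; next acc becomes 0; next (abs(a) != (a + acc)) evaluates to true; next a becomes -3; next res becomes 5; next tmp becomes 1; next final value -8; both end at -8.
An exhaustive pass over the 21 declared inputs shows identical outputs.
verdict: equivalent


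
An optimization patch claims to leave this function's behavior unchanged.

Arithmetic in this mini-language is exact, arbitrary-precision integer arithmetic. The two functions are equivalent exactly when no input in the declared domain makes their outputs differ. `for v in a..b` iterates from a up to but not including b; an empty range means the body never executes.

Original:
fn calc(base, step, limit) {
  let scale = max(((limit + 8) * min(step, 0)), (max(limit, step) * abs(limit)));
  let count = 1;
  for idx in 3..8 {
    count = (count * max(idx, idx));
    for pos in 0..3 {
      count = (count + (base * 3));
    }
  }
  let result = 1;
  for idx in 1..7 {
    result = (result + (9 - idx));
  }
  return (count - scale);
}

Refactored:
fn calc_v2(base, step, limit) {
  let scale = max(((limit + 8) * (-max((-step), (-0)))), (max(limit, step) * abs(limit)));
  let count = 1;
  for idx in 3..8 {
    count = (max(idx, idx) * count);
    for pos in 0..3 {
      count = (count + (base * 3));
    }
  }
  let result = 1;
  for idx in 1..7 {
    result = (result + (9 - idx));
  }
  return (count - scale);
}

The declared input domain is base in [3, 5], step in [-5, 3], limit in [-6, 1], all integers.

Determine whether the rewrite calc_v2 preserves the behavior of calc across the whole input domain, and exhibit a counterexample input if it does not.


Differences: min/max/abs usage differs — yet all 216 inputs agree.
verdict: equivalent


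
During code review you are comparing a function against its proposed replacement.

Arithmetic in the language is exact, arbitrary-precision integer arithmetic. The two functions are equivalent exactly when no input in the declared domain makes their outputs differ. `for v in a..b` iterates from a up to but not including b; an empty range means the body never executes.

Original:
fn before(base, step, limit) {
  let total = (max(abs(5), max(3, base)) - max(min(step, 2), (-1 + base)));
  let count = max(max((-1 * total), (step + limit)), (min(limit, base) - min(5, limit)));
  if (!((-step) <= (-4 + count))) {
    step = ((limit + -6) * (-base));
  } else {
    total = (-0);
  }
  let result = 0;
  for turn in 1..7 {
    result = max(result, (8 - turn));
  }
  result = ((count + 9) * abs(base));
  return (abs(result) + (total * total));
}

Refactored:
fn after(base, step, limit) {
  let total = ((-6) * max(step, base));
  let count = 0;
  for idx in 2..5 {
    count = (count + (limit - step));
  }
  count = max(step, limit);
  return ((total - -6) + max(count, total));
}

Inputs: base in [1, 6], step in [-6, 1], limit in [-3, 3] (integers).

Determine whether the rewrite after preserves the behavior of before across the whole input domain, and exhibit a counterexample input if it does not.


Consider the input base=1, step=-6, limit=-3.
before: total = 5; count = 0; (!((-step) <= (-4 + count))) -> true; step = 9; result = 0; [turn=1]; result = 7; [turn=2]; result = 7; [turn=3]; result = 7; [turn=4]; result = 7; [turn=5]; result = 7; [turn=6]; result = 7; result = 9; return 34
after: total = -6; count = 0; [idx=2]; count = 3; [idx=3]; count = 6; [idx=4]; count = 9; count = -3; return -3
34 and -3 differ, so these are not the same function on this domain.
verdict: not equivalent; witness: base=1, step=-6, limit=-3


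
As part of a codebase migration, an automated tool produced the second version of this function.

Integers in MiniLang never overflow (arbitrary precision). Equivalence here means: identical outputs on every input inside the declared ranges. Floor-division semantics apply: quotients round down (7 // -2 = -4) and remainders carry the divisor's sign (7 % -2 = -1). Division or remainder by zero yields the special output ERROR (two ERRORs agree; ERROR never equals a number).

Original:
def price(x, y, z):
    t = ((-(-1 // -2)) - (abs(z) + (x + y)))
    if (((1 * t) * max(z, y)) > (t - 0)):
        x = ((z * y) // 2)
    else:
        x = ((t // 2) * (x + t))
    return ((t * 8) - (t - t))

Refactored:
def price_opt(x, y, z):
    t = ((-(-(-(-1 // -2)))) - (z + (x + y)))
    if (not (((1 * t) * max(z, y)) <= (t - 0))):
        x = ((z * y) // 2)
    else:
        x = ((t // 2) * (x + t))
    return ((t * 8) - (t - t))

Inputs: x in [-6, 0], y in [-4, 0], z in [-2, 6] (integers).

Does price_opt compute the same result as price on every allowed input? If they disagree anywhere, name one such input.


Consider the input x=-6, y=-4, z=-2.
price: t becomes 8; next (((1 * t) * max(z, y)) > (t - 0)) evaluates to false; next x becomes 8; next final value 64
price_opt: t becomes 12; next (not (((1 * t) * max(z, y)) <= (t - 0))) evaluates to false; next x becomes 36; next final value 96
64 against 96: the behavior changed.
verdict: not equivalent; witness: x=-6, y=-4, z=-2


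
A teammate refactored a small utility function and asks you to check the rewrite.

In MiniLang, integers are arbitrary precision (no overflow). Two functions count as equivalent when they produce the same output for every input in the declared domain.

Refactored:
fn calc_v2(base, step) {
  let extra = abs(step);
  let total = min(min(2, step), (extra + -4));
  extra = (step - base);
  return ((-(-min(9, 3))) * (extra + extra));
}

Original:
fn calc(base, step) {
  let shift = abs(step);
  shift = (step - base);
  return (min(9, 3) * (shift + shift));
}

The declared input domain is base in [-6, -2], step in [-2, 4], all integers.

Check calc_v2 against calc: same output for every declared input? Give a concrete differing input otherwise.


Comparing the listings, the differences include: constant usage differs, arithmetic usage differs, statement counts differ, min/max/abs usage differs, local variable names differ.
Tracing base=-6, step=3: calc: shift := 3 | shift := 9 | result 54 | calc_v2: extra := 3 | total := -1 | extra := 9 | result 54 — matching result 54.
An exhaustive pass over the 35 declared inputs shows identical outputs.
verdict: equivalent


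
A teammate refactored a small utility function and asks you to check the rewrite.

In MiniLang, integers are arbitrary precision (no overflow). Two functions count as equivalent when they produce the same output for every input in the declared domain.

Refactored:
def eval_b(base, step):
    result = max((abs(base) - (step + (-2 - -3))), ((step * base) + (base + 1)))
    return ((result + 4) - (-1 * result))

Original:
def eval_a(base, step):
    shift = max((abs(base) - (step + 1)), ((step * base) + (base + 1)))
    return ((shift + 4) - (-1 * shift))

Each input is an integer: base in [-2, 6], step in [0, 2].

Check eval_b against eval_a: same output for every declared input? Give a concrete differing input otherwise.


The two versions differ — the changes include arithmetic usage differs; local variable names differ; constant usage differs.
One worked example (base=6, step=1) — eval_a: shift becomes 13; next final value 30; eval_b: result becomes 13; next final value 30; agreement on 30.
Across all 27 domain points the two functions coincide.
verdict: equivalent


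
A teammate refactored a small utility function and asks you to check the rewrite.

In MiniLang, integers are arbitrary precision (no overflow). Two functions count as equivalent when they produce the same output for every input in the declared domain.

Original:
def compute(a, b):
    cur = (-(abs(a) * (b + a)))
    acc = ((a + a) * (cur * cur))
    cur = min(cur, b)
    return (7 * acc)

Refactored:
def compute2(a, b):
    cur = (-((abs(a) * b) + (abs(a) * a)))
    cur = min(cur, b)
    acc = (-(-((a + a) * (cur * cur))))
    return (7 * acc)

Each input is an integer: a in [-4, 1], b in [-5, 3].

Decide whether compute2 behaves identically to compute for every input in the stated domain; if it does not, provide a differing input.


Evaluate both at a=-4, b=-5.
compute: cur = 36; acc = -10368; cur = -5; return -72576
compute2: cur = 36; cur = -5; acc = -200; return -1400
-72576 vs -1400 — the two versions disagree here.
verdict: not equivalent; witness: a=-4, b=-5


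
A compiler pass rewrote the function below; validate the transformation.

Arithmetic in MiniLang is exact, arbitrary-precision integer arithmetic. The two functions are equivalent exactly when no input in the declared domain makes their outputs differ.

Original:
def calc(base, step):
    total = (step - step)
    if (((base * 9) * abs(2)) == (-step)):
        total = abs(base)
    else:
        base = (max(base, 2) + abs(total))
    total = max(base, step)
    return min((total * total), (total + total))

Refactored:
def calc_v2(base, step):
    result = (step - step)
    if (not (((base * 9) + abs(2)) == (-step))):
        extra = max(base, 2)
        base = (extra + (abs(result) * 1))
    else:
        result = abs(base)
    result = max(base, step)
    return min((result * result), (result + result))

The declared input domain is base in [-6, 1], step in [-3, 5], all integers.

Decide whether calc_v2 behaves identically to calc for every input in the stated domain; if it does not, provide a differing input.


Consider the input base=0, step=-2.
calc: total becomes 0; next (((base * 9) * abs(2)) == (-step)) evaluates to false; next base becomes 2; next total becomes 2; next final value 4
calc_v2: result becomes 0; next (not (((base * 9) + abs(2)) == (-step))) evaluates to false; next result becomes 0; next result becomes 0; next final value 0
4 and 0 differ, so these are not the same function on this domain.
verdict: not equivalent; witness: base=0, step=-2


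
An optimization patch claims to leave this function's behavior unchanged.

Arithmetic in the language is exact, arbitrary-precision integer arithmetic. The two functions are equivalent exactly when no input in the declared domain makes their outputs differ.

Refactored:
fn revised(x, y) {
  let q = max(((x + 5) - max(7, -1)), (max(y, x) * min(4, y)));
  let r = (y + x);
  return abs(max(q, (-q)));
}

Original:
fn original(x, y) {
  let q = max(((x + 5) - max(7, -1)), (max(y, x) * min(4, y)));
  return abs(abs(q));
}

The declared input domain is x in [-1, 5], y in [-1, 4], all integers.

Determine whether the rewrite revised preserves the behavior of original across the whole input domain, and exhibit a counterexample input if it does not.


The two are interchangeable: min/max/abs usage differs, statement counts differ, local variable names differ, arithmetic usage differs, and every declared input agrees.
One worked example (x=0, y=2) — original: q becomes 4; next final value 4; revised: q becomes 4; next r becomes 2; next final value 4; agreement on 4.
Every one of the 42 inputs gives matching results.
verdict: equivalent


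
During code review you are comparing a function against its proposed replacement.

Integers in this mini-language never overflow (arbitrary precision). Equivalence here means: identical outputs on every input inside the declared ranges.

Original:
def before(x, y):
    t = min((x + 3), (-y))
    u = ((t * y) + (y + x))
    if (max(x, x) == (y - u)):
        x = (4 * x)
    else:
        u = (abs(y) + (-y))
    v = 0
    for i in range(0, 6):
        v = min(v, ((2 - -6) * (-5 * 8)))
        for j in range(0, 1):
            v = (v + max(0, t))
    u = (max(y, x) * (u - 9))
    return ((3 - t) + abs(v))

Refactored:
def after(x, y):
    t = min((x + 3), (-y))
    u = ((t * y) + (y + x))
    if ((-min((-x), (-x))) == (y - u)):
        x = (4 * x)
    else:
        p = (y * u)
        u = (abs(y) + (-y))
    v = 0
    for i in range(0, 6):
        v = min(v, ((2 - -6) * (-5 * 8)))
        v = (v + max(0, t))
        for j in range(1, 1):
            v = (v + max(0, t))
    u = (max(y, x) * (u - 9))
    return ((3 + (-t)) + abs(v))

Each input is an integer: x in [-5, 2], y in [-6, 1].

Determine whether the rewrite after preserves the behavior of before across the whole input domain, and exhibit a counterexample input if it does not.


Although statement counts differ, constant usage differs, arithmetic usage differs, loop structure differs, local variable names differ, min/max/abs usage differs, 64/64 inputs agree.
verdict: equivalent


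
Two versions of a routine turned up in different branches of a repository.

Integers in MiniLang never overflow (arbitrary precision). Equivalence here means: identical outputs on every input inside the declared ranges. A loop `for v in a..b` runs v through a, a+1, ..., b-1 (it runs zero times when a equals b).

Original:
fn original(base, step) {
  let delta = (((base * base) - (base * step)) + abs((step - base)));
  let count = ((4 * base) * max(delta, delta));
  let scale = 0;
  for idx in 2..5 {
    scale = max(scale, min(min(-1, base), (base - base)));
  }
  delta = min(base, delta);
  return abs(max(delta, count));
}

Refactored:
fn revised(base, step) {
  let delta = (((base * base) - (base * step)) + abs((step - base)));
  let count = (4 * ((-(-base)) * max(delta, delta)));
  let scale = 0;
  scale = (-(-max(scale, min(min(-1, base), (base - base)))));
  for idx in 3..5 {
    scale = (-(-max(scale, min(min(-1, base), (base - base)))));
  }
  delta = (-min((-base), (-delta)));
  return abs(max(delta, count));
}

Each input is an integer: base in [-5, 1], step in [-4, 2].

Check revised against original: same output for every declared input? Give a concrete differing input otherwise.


Input base=-5, step=-4: 5 from original versus 6 from revised.
verdict: not equivalent; witness: base=-5, step=-4


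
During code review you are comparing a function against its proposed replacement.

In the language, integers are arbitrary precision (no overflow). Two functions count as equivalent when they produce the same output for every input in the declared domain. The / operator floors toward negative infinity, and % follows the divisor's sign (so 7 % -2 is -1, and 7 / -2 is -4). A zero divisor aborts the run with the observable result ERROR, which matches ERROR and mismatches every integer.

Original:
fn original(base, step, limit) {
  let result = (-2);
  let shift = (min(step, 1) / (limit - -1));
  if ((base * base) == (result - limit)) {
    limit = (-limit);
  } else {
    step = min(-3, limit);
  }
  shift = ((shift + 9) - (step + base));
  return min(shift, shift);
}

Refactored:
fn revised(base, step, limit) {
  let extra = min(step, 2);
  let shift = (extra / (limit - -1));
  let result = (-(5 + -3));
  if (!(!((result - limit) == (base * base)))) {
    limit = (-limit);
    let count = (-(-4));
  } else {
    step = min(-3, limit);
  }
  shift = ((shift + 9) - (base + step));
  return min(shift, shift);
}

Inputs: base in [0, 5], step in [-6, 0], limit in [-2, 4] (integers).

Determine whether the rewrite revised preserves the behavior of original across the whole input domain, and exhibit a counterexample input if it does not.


The one real change (`1` became `2`) has no effect anywhere in the declared ranges; all 294 inputs agree.
verdict: equivalent


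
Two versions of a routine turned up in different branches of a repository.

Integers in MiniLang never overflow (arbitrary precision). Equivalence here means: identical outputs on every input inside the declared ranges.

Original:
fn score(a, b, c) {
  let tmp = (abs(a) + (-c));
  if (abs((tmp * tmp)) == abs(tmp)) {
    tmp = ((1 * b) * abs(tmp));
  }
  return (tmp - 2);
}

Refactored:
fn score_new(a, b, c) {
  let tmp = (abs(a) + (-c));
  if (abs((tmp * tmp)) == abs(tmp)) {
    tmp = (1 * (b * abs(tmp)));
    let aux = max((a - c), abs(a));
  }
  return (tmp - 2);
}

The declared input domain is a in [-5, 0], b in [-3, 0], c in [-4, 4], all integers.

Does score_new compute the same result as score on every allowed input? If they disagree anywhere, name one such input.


Reading the diff, among the changes: statement counts differ; and arithmetic usage differs; and local variable names differ; and min/max/abs usage differs.
Tracing a=-1, b=0, c=-3: score: tmp becomes 4; next (abs((tmp * tmp)) == abs(tmp)) evaluates to false; next final value 2 | score_new: tmp becomes 4; next (abs((tmp * tmp)) == abs(tmp)) evaluates to false; next final value 2 — matching result 2.
Every one of the 216 inputs gives matching results.
verdict: equivalent


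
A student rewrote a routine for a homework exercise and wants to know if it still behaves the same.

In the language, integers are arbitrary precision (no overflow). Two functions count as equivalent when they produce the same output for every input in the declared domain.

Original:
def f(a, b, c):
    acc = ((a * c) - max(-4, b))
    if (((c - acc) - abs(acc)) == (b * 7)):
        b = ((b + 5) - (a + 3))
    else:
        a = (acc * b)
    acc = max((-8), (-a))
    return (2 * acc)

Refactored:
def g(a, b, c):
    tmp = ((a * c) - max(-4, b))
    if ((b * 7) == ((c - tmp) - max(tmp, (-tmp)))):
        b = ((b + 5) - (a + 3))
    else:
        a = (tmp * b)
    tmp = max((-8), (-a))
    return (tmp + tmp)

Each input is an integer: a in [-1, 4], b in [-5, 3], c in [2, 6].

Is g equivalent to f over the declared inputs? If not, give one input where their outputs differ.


This is a faithful refactor — arithmetic usage differs; local variable names differ; min/max/abs usage differs; constant usage differs, but the computed results match everywhere.
As a probe, take a=3, b=-5, c=5: f runs acc=19, then (((c - acc) - abs(acc)) == (b * 7)) is false, then a=-95, then acc=95, then returns 190; g runs tmp=19, then ((b * 7) == ((c - tmp) - max(tmp, (-tmp)))) is false, then a=-95, then tmp=95, then returns 190; both end at 190.
Sweeping the whole domain (270 inputs) finds no disagreement.
verdict: equivalent


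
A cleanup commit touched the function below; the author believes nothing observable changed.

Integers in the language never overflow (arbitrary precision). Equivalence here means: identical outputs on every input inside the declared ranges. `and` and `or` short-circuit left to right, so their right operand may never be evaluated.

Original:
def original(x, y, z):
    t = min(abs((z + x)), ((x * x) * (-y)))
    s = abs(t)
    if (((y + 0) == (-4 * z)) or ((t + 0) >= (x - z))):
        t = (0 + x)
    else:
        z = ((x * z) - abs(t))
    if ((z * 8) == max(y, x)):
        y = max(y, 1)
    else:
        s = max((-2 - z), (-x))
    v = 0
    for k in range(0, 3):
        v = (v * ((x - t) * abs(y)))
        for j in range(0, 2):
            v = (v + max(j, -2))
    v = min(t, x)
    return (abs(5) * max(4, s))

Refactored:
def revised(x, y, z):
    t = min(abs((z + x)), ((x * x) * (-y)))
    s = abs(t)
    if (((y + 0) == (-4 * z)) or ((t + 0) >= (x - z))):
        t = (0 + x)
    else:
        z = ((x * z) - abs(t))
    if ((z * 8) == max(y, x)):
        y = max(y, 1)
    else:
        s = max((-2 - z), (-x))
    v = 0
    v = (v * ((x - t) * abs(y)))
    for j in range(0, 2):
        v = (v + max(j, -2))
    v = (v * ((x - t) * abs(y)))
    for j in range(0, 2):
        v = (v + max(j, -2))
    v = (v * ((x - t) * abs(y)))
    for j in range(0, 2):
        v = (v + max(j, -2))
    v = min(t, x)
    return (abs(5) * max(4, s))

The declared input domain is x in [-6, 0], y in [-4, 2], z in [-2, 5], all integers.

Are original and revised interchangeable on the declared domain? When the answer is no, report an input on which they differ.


Reading the diff, among the changes: loop structure differs; and min/max/abs usage differs; and arithmetic usage differs; and constant usage differs; and statement counts differ; and local variable names differ.
One worked example (x=-3, y=-2, z=-1) — original: t becomes 4; next s becomes 4; next (((y + 0) == (-4 * z)) or ((t + 0) >= (x - z))) evaluates to true; next t becomes -3; next ((z * 8) == max(y, x)) evaluates to false; next s becomes 3; next v becomes 0; next at k=0:; next v becomes 0; next at j=0:; next v becomes 0; next at j=1:; next v becomes 1; next at k=1:; next v becomes 0; next at j=0:; next v becomes 0; next at j=1:; next v becomes 1; next at k=2:; next v becomes 0; next at j=0:; next v becomes 0; next at j=1:; next v becomes 1; next v becomes -3; next final value 20; revised: t becomes 4; next s becomes 4; next (((y + 0) == (-4 * z)) or ((t + 0) >= (x - z))) evaluates to true; next t becomes -3; next ((z * 8) == max(y, x)) evaluates to false; next s becomes 3; next v becomes 0; next v becomes 0; next at j=0:; next v becomes 0; next at j=1:; next v becomes 1; next v becomes 0; next at j=0:; next v becomes 0; next at j=1:; next v becomes 1; next v becomes 0; next at j=0:; next v becomes 0; next at j=1:; next v becomes 1; next v becomes -3; next final value 20; agreement on 20.
An exhaustive pass over the 392 declared inputs shows identical outputs.
verdict: equivalent


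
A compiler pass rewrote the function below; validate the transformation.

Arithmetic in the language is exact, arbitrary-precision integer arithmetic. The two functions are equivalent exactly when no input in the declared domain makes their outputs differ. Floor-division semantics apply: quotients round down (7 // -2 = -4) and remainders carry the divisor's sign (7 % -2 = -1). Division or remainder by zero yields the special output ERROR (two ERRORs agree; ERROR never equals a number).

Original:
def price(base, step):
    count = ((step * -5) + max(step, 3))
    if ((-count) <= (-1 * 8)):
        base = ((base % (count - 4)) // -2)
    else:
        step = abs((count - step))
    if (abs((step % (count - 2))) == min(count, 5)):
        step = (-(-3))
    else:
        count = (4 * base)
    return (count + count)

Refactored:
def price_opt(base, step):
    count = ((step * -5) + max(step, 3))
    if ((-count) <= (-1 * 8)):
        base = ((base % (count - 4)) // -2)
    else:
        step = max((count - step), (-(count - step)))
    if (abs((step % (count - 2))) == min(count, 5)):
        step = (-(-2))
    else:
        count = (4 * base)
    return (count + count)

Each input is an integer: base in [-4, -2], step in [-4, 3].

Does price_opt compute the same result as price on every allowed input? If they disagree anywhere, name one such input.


The one real change (`-3` became `-2`) has no effect anywhere in the declared ranges.
Tracing base=-3, step=1: price: count becomes -2; next ((-count) <= (-1 * 8)) evaluates to false; next step becomes 3; next (abs((step % (count - 2))) == min(count, 5)) evaluates to false; next count becomes -12; next final value -24 | price_opt: count becomes -2; next ((-count) <= (-1 * 8)) evaluates to false; next step becomes 3; next (abs((step % (count - 2))) == min(count, 5)) evaluates to false; next count becomes -12; next final value -24 — matching result -24.
Every one of the 24 inputs gives matching results.
verdict: equivalent


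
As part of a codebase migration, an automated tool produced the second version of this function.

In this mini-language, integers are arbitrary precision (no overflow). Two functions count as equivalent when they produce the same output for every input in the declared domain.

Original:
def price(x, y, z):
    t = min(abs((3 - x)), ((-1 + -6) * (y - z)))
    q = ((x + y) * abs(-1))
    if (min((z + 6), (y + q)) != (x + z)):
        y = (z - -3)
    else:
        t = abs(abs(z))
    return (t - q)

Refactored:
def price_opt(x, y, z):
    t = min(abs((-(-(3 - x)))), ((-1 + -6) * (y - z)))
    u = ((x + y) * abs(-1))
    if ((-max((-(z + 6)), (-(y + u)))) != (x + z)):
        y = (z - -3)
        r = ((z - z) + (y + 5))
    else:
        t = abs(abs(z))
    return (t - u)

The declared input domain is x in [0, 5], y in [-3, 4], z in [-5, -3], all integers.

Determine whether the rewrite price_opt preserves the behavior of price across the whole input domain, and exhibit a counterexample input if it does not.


Although local variable names differ, plus arithmetic usage differs, plus min/max/abs usage differs, plus constant usage differs, plus statement counts differ, 144/144 inputs agree.
verdict: equivalent


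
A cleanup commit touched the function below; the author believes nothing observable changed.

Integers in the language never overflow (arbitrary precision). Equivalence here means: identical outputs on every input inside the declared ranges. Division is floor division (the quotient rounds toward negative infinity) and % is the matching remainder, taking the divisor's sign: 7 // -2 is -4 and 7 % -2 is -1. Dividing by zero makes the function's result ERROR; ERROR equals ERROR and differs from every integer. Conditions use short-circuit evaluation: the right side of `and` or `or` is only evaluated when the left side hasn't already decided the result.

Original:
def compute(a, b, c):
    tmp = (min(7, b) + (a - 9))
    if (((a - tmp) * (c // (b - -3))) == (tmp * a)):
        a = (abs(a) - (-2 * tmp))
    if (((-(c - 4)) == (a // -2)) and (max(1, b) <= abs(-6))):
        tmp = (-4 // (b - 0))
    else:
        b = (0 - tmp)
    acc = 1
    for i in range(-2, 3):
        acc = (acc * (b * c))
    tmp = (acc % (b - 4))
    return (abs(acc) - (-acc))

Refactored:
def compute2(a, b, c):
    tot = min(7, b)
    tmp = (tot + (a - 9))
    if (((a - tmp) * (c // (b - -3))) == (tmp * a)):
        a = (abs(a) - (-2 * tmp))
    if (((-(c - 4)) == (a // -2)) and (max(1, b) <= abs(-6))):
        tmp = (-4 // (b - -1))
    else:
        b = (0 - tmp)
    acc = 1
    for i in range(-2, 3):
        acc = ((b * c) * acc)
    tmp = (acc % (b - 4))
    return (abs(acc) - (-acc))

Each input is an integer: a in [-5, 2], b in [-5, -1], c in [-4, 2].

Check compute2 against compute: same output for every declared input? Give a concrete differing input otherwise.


There is a counterexample at a=-5, b=-1, c=2: 0 on one side, ERROR on the other.
compute: tmp := -15 | (((a - tmp) * (c // (b - -3))) == (tmp * a)): false | (((-(c - 4)) == (a // -2)) and (max(1, b) <= abs(-6))): true | tmp := 4 | acc := 1 | iter i=-2: | acc := -2 | iter i=-1: | acc := 4 | iter i=0: | acc := -8 | iter i=1: | acc := 16 | iter i=2: | acc := -32 | tmp := -2 | result 0
compute2: tot := -1 | tmp := -15 | (((a - tmp) * (c // (b - -3))) == (tmp * a)): false | (((-(c - 4)) == (a // -2)) and (max(1, b) <= abs(-6))): true | divide-by-zero, output ERROR
verdict: not equivalent; witness: a=-5, b=-1, c=2


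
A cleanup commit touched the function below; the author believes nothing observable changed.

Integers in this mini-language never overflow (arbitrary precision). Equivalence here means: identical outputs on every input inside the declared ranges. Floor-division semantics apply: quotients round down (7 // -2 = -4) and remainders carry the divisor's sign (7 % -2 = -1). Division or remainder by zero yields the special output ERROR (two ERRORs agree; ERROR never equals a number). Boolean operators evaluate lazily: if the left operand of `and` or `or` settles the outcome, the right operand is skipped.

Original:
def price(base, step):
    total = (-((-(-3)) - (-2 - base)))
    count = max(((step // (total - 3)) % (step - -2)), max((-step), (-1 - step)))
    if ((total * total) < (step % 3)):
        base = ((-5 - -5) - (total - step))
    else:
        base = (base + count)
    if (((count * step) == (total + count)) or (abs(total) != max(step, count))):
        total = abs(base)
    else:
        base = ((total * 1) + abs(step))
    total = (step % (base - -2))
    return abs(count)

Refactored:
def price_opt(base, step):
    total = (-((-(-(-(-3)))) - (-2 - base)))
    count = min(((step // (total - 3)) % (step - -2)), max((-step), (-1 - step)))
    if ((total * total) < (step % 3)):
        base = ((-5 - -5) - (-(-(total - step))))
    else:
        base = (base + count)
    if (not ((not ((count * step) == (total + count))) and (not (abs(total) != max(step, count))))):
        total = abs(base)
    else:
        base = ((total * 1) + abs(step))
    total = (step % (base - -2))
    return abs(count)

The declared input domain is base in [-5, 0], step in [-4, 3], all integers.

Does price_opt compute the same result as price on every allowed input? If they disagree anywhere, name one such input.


There is a counterexample at base=-5, step=-4: 4 on one side, 1 on the other.
price: total = 0; count = 4; ((total * total) < (step % 3)) -> true; base = -4; (((count * step) == (total + count)) or (abs(total) != max(step, count))) -> true; total = 4; total = 0; return 4
price_opt: total = 0; count = -1; ((total * total) < (step % 3)) -> true; base = -4; (not ((not ((count * step) == (total + count))) and (not (abs(total) != max(step, count))))) -> true; total = 4; total = 0; return 1
verdict: not equivalent; witness: base=-5, step=-4


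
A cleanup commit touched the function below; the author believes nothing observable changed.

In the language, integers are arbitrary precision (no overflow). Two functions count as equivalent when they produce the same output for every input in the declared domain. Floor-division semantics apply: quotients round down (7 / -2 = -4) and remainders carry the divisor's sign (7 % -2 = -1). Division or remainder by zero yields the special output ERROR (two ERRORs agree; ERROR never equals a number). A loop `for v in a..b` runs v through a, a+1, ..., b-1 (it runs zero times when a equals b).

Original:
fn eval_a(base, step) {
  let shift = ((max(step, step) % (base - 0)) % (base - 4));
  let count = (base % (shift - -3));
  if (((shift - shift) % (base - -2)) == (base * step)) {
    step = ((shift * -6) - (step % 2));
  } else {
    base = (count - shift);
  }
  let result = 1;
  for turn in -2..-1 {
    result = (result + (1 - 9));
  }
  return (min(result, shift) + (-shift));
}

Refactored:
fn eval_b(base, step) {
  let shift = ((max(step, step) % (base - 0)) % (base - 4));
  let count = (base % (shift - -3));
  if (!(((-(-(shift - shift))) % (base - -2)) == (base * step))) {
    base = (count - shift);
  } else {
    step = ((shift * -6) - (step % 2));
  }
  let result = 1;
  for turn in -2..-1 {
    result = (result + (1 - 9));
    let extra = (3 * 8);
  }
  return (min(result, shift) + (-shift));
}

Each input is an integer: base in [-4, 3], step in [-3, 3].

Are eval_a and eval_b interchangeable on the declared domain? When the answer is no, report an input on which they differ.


This is a faithful refactor — local variable names differ, plus constant usage differs, plus boolean connective usage differs, plus arithmetic usage differs, plus statement counts differ, but the computed results match everywhere.
Spot check at base=3, step=1 — eval_a: shift := 0 | count := 0 | (((shift - shift) % (base - -2)) == (base * step)): false | base := 0 | result := 1 | iter turn=-2: | result := -7 | result -7. eval_b: shift := 0 | count := 0 | (!(((-(-(shift - shift))) % (base - -2)) == (base * step))): true | base := 0 | result := 1 | iter turn=-2: | result := -7 | extra := 24 | result -7. Both give -7.
Sweeping the whole domain (56 inputs) finds no disagreement.
verdict: equivalent
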